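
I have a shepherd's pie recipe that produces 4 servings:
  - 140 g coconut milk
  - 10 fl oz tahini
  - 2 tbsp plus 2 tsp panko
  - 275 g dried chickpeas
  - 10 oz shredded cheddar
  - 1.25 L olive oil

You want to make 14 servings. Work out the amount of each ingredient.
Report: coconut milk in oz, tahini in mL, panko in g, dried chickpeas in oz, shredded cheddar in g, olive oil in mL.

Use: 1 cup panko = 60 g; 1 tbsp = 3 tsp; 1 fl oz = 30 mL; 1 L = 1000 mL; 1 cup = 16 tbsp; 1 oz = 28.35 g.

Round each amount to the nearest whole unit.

coconut milk: 17 oz; tahini: 1050 mL; panko: 35 g; dried chickpeas: 34 oz; shredded cheddar: 992 g; olive oil: 4375 mL

Scaling factor: 14/4 = 7/2 = 3.5.
coconut milk: 140 g × 7/2 ÷ 28.35 g/oz ≈ 17 oz
tahini: 10 fl oz × 7/2 × 30 mL/fl oz = 1050 mL
panko: (2 tbsp + 2 tsp = 8/3 tbsp) × 7/2 ÷ 16 tbsp/cup × 60 g/cup = 35 g
dried chickpeas: 275 g × 7/2 ÷ 28.35 g/oz ≈ 34 oz
shredded cheddar: 10 oz × 7/2 × 28.35 g/oz ≈ 992 g
olive oil: 1.25 L × 7/2 × 1000 mL/L = 4375 mL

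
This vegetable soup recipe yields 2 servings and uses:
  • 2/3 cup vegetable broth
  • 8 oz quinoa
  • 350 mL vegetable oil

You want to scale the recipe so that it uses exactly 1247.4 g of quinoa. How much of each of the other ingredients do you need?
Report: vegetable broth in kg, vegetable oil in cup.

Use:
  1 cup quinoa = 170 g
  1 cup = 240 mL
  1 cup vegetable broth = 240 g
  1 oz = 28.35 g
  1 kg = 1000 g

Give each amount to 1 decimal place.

The original recipe has 226.8 g of quinoa, so the scaling factor is 1247.4 ÷ 226.8 = 11/2 = 5.5.
vegetable broth: 2/3 cup × 11/2 × 240 g/cup ÷ 1000 g/kg ≈ 0.9 kg
vegetable oil: 350 mL × 11/2 ÷ 240 mL/cup ≈ 8.0 cup

vegetable broth: 0.9 kg; vegetable oil: 8.0 cup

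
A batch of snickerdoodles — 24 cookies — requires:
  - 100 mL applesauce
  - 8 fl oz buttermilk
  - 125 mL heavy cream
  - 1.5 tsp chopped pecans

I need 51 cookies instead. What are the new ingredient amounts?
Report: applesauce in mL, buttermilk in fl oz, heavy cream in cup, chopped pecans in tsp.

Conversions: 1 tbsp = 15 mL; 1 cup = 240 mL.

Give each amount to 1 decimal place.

applesauce: 212.5 mL; buttermilk: 17.0 fl oz; heavy cream: 1.1 cup; chopped pecans: 3.2 tsp

Scaling factor: 51/24 = 17/8 = 2.125.
applesauce: 100 mL × 17/8 = 212.5 mL
buttermilk: 8 fl oz × 17/8 = 17.0 fl oz
heavy cream: 125 mL × 17/8 ÷ 240 mL/cup ≈ 1.1 cup
chopped pecans: 1.5 tsp × 17/8 ≈ 3.2 tsp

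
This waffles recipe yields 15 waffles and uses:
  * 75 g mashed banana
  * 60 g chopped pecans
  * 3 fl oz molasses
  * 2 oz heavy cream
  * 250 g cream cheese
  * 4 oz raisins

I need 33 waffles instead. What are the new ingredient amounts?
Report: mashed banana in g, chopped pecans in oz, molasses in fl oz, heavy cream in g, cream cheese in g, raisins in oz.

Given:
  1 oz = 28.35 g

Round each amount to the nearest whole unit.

mashed banana: 165 g; chopped pecans: 5 oz; molasses: 7 fl oz; heavy cream: 125 g; cream cheese: 550 g; raisins: 9 oz

Scaling factor: 33/15 = 11/5 = 2.2.
mashed banana: 75 g × 11/5 = 165 g
chopped pecans: 60 g × 11/5 ÷ 28.35 g/oz ≈ 5 oz
molasses: 3 fl oz × 11/5 ≈ 7 fl oz
heavy cream: 2 oz × 11/5 × 28.35 g/oz ≈ 125 g
cream cheese: 250 g × 11/5 = 550 g
raisins: 4 oz × 11/5 ≈ 9 oz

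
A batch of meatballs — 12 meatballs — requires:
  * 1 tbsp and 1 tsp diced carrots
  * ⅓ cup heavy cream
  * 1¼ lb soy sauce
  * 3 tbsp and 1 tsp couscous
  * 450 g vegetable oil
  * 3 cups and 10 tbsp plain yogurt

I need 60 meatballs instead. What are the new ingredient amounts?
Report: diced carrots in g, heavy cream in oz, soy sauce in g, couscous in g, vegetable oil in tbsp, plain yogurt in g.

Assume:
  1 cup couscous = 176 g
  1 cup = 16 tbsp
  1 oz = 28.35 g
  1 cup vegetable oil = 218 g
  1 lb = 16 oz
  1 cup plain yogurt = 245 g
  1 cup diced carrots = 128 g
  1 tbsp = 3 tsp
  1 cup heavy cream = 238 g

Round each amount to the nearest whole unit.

Scaling factor: 60/12 = 5.
diced carrots: (1 tbsp + 1 tsp = 4/3 tbsp) × 5 ÷ 16 tbsp/cup × 128 g/cup ≈ 53 g
heavy cream: 1/3 cup × 5 × 238 g/cup ÷ 28.35 g/oz ≈ 14 oz
soy sauce: 1.25 lb × 5 × 16 oz/lb × 28.35 g/oz = 2835 g
couscous: (3 tbsp + 1 tsp = 10/3 tbsp) × 5 ÷ 16 tbsp/cup × 176 g/cup ≈ 183 g
vegetable oil: 450 g × 5 ÷ 218 g/cup × 16 tbsp/cup ≈ 165 tbsp
plain yogurt: (3 cup + 10 tbsp = 3.625 cup) × 5 × 245 g/cup ≈ 4441 g

diced carrots: 53 g; heavy cream: 14 oz; soy sauce: 2835 g; couscous: 183 g; vegetable oil: 165 tbsp; plain yogurt: 4441 g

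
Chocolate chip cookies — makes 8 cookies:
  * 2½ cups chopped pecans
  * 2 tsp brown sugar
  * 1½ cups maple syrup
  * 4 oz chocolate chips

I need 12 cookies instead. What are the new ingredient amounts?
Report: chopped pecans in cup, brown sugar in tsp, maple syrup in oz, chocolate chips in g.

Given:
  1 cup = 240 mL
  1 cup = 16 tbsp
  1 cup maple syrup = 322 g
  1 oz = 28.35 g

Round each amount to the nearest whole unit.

Scaling factor: 12/8 = 3/2 = 1.5.
chopped pecans: 2.5 cup × 3/2 ≈ 4 cup
brown sugar: 2 tsp × 3/2 = 3 tsp
maple syrup: 1.5 cup × 3/2 × 322 g/cup ÷ 28.35 g/oz ≈ 26 oz
chocolate chips: 4 oz × 3/2 × 28.35 g/oz ≈ 170 g

chopped pecans: 4 cup; brown sugar: 3 tsp; maple syrup: 26 oz; chocolate chips: 170 g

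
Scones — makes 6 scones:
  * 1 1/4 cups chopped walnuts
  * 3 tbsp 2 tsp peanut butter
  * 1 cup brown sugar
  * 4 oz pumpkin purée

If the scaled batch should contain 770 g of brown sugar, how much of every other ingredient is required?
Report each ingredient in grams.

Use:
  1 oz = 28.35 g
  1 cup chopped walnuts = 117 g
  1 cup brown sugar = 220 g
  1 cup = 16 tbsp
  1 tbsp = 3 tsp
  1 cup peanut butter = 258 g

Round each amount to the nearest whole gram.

chopped walnuts: 512 g; peanut butter: 207 g; pumpkin purée: 397 g

The original recipe has 220 g of brown sugar, so the scaling factor is 770 ÷ 220 = 7/2 = 3.5.
chopped walnuts: 1.25 cup × 7/2 × 117 g/cup ≈ 512 g
peanut butter: (3 tbsp + 2 tsp = 11/3 tbsp) × 7/2 ÷ 16 tbsp/cup × 258 g/cup ≈ 207 g
pumpkin purée: 4 oz × 7/2 × 28.35 g/oz ≈ 397 g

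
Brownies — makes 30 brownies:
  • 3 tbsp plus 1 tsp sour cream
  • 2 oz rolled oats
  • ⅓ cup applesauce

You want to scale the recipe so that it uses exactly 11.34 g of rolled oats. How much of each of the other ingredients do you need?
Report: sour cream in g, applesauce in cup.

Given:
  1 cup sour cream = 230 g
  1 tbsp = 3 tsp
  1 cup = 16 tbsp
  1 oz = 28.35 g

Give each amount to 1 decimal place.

sour cream: 9.6 g; applesauce: 0.1 cup

The original recipe has 56.7 g of rolled oats, so the scaling factor is 11.34 ÷ 56.7 = 1/5 = 0.2.
sour cream: (3 tbsp + 1 tsp = 10/3 tbsp) × 1/5 ÷ 16 tbsp/cup × 230 g/cup ≈ 9.6 g
applesauce: 1/3 cup × 1/5 ≈ 0.1 cup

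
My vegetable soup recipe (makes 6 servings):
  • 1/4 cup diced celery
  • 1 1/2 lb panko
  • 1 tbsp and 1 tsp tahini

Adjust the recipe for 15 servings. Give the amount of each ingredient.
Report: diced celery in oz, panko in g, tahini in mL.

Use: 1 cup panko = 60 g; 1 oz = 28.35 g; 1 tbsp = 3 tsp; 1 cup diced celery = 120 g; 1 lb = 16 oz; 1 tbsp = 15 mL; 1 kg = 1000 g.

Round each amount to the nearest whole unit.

diced celery: 3 oz; panko: 1701 g; tahini: 50 mL

Scaling factor: 15/6 = 5/2 = 2.5.
diced celery: 0.25 cup × 5/2 × 120 g/cup ÷ 28.35 g/oz ≈ 3 oz
panko: 1.5 lb × 5/2 × 16 oz/lb × 28.35 g/oz = 1701 g
tahini: (1 tbsp + 1 tsp = 4/3 tbsp) × 5/2 × 15 mL/tbsp = 50 mL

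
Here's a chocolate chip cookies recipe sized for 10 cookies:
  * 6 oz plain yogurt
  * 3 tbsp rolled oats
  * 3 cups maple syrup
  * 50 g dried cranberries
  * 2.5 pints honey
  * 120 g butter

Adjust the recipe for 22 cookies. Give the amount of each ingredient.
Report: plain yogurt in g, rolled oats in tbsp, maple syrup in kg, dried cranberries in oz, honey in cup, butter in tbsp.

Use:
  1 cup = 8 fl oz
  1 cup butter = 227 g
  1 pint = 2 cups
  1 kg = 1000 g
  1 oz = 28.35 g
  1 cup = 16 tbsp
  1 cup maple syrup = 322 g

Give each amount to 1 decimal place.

plain yogurt: 374.2 g; rolled oats: 6.6 tbsp; maple syrup: 2.1 kg; dried cranberries: 3.9 oz; honey: 11.0 cup; butter: 18.6 tbsp

Scaling factor: 22/10 = 11/5 = 2.2.
plain yogurt: 6 oz × 11/5 × 28.35 g/oz ≈ 374.2 g
rolled oats: 3 tbsp × 11/5 = 6.6 tbsp
maple syrup: 3 cup × 11/5 × 322 g/cup ÷ 1000 g/kg ≈ 2.1 kg
dried cranberries: 50 g × 11/5 ÷ 28.35 g/oz ≈ 3.9 oz
honey: 2.5 pint × 11/5 × 2 cup/pint = 11.0 cup
butter: 120 g × 11/5 ÷ 227 g/cup × 16 tbsp/cup ≈ 18.6 tbsp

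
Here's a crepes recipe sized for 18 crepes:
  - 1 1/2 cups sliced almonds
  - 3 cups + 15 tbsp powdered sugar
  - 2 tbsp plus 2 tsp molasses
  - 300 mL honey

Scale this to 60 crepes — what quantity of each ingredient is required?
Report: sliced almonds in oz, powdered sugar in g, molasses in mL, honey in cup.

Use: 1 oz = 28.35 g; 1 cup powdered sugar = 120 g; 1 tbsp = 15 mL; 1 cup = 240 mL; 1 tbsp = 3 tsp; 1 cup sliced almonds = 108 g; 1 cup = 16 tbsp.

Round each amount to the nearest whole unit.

sliced almonds: 19 oz; powdered sugar: 1575 g; molasses: 133 mL; honey: 4 cup

Scaling factor: 60/18 = 10/3.
sliced almonds: 1.5 cup × 10/3 × 108 g/cup ÷ 28.35 g/oz ≈ 19 oz
powdered sugar: (3 cup + 15 tbsp = 3.9375 cup) × 10/3 × 120 g/cup = 1575 g
molasses: (2 tbsp + 2 tsp = 8/3 tbsp) × 10/3 × 15 mL/tbsp ≈ 133 mL
honey: 300 mL × 10/3 ÷ 240 mL/cup ≈ 4 cup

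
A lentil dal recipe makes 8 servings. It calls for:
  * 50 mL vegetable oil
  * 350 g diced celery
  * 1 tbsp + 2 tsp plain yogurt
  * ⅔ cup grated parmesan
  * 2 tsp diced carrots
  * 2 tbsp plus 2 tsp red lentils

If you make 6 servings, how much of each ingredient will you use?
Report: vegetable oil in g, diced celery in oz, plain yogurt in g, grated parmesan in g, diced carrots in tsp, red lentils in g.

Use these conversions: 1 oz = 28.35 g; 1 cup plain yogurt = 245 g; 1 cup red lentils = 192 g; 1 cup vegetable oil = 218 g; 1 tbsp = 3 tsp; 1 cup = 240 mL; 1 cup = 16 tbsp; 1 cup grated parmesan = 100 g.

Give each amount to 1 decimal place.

Scaling factor: 6/8 = 3/4 = 0.75.
vegetable oil: 50 mL × 3/4 ÷ 240 mL/cup × 218 g/cup ≈ 34.1 g
diced celery: 350 g × 3/4 ÷ 28.35 g/oz ≈ 9.3 oz
plain yogurt: (1 tbsp + 2 tsp = 5/3 tbsp) × 3/4 ÷ 16 tbsp/cup × 245 g/cup ≈ 19.1 g
grated parmesan: 2/3 cup × 3/4 × 100 g/cup = 50.0 g
diced carrots: 2 tsp × 3/4 = 1.5 tsp
red lentils: (2 tbsp + 2 tsp = 8/3 tbsp) × 3/4 ÷ 16 tbsp/cup × 192 g/cup = 24.0 g

vegetable oil: 34.1 g; diced celery: 9.3 oz; plain yogurt: 19.1 g; grated parmesan: 50.0 g; diced carrots: 1.5 tsp; red lentils: 24.0 g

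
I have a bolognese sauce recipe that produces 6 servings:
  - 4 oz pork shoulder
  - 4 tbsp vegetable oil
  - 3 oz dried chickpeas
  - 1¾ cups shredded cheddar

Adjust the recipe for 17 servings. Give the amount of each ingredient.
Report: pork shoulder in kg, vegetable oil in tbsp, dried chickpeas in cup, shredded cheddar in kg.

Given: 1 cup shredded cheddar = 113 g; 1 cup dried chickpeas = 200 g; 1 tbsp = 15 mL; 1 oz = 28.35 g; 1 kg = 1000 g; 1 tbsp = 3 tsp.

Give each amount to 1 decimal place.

pork shoulder: 0.3 kg; vegetable oil: 11.3 tbsp; dried chickpeas: 1.2 cup; shredded cheddar: 0.6 kg

Scaling factor: 17/6.
pork shoulder: 4 oz × 17/6 × 28.35 g/oz ÷ 1000 g/kg ≈ 0.3 kg
vegetable oil: 4 tbsp × 17/6 ≈ 11.3 tbsp
dried chickpeas: 3 oz × 17/6 × 28.35 g/oz ÷ 200 g/cup ≈ 1.2 cup
shredded cheddar: 1.75 cup × 17/6 × 113 g/cup ÷ 1000 g/kg ≈ 0.6 kg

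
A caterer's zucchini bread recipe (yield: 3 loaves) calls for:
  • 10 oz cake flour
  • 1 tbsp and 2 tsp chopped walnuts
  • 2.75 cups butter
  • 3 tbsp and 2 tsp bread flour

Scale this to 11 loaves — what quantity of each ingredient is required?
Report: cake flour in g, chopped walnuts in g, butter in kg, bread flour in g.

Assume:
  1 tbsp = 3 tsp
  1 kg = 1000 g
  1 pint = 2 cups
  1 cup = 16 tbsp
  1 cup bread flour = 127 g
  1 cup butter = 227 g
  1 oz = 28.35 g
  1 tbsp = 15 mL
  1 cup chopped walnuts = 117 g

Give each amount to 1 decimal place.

Scaling factor: 11/3.
cake flour: 10 oz × 11/3 × 28.35 g/oz = 1039.5 g
chopped walnuts: (1 tbsp + 2 tsp = 5/3 tbsp) × 11/3 ÷ 16 tbsp/cup × 117 g/cup ≈ 44.7 g
butter: 2.75 cup × 11/3 × 227 g/cup ÷ 1000 g/kg ≈ 2.3 kg
bread flour: (3 tbsp + 2 tsp = 11/3 tbsp) × 11/3 ÷ 16 tbsp/cup × 127 g/cup ≈ 106.7 g

cake flour: 1039.5 g; chopped walnuts: 44.7 g; butter: 2.3 kg; bread flour: 106.7 g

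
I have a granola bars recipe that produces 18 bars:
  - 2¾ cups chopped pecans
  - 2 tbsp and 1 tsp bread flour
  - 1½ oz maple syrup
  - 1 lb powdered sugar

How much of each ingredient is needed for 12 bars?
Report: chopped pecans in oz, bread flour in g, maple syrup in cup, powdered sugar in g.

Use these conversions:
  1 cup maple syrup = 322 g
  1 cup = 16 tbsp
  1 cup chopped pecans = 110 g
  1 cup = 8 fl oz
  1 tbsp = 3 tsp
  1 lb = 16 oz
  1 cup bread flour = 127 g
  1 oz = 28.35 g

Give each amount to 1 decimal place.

Scaling factor: 12/18 = 2/3.
chopped pecans: 2.75 cup × 2/3 × 110 g/cup ÷ 28.35 g/oz ≈ 7.1 oz
bread flour: (2 tbsp + 1 tsp = 7/3 tbsp) × 2/3 ÷ 16 tbsp/cup × 127 g/cup ≈ 12.3 g
maple syrup: 1.5 oz × 2/3 × 28.35 g/oz ÷ 322 g/cup ≈ 0.1 cup
powdered sugar: 1 lb × 2/3 × 16 oz/lb × 28.35 g/oz = 302.4 g

chopped pecans: 7.1 oz; bread flour: 12.3 g; maple syrup: 0.1 cup; powdered sugar: 302.4 g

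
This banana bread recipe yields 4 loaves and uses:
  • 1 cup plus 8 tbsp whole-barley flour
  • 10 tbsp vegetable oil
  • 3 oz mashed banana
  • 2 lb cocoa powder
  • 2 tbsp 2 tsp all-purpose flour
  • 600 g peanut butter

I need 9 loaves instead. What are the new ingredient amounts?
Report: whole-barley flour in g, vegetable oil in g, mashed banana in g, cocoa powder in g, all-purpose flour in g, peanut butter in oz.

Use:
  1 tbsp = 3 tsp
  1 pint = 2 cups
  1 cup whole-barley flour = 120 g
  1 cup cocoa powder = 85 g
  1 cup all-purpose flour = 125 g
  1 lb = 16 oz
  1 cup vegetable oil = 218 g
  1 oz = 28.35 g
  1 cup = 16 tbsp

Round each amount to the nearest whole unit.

Scaling factor: 9/4 = 2.25.
whole-barley flour: (1 cup + 8 tbsp = 1.5 cup) × 9/4 × 120 g/cup = 405 g
vegetable oil: 10 tbsp × 9/4 ÷ 16 tbsp/cup × 218 g/cup ≈ 307 g
mashed banana: 3 oz × 9/4 × 28.35 g/oz ≈ 191 g
cocoa powder: 2 lb × 9/4 × 16 oz/lb × 28.35 g/oz ≈ 2041 g
all-purpose flour: (2 tbsp + 2 tsp = 8/3 tbsp) × 9/4 ÷ 16 tbsp/cup × 125 g/cup ≈ 47 g
peanut butter: 600 g × 9/4 ÷ 28.35 g/oz ≈ 48 oz

whole-barley flour: 405 g; vegetable oil: 307 g; mashed banana: 191 g; cocoa powder: 2041 g; all-purpose flour: 47 g; peanut butter: 48 oz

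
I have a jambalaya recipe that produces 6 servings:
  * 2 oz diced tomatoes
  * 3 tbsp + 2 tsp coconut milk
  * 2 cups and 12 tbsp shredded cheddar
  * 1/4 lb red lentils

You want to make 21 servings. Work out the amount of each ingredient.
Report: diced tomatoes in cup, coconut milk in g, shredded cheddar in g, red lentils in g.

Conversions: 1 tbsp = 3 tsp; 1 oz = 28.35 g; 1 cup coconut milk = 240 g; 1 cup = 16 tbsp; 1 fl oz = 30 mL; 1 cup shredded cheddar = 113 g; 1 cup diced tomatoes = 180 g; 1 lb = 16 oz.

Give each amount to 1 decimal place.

diced tomatoes: 1.1 cup; coconut milk: 192.5 g; shredded cheddar: 1087.6 g; red lentils: 396.9 g

Scaling factor: 21/6 = 7/2 = 3.5.
diced tomatoes: 2 oz × 7/2 × 28.35 g/oz ÷ 180 g/cup ≈ 1.1 cup
coconut milk: (3 tbsp + 2 tsp = 11/3 tbsp) × 7/2 ÷ 16 tbsp/cup × 240 g/cup = 192.5 g
shredded cheddar: (2 cup + 12 tbsp = 2.75 cup) × 7/2 × 113 g/cup ≈ 1087.6 g
red lentils: 0.25 lb × 7/2 × 16 oz/lb × 28.35 g/oz = 396.9 g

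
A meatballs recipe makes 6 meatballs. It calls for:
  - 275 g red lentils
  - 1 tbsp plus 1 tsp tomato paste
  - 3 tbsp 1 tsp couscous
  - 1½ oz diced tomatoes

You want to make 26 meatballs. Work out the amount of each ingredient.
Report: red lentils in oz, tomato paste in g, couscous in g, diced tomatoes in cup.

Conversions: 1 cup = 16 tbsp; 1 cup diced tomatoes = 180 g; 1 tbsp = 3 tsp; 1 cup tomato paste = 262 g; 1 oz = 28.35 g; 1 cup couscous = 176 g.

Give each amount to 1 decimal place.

Scaling factor: 26/6 = 13/3.
red lentils: 275 g × 13/3 ÷ 28.35 g/oz ≈ 42.0 oz
tomato paste: (1 tbsp + 1 tsp = 4/3 tbsp) × 13/3 ÷ 16 tbsp/cup × 262 g/cup ≈ 94.6 g
couscous: (3 tbsp + 1 tsp = 10/3 tbsp) × 13/3 ÷ 16 tbsp/cup × 176 g/cup ≈ 158.9 g
diced tomatoes: 1.5 oz × 13/3 × 28.35 g/oz ÷ 180 g/cup ≈ 1.0 cup

red lentils: 42.0 oz; tomato paste: 94.6 g; couscous: 158.9 g; diced tomatoes: 1.0 cup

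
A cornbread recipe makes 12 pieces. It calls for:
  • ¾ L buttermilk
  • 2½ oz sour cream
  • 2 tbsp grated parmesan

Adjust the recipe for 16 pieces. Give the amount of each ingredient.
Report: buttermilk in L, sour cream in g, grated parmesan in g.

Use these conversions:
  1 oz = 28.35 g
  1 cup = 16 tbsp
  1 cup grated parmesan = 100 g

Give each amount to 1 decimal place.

buttermilk: 1.0 L; sour cream: 94.5 g; grated parmesan: 16.7 g

Scaling factor: 16/12 = 4/3.
buttermilk: 0.75 L × 4/3 = 1.0 L
sour cream: 2.5 oz × 4/3 × 28.35 g/oz = 94.5 g
grated parmesan: 2 tbsp × 4/3 ÷ 16 tbsp/cup × 100 g/cup ≈ 16.7 g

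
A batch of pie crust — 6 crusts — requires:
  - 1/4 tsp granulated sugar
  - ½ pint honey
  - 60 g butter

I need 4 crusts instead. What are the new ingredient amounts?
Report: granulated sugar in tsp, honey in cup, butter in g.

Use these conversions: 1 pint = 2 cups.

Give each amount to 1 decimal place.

Scaling factor: 4/6 = 2/3.
granulated sugar: 0.25 tsp × 2/3 ≈ 0.2 tsp
honey: 0.5 pint × 2/3 × 2 cup/pint ≈ 0.7 cup
butter: 60 g × 2/3 = 40.0 g

granulated sugar: 0.2 tsp; honey: 0.7 cup; butter: 40.0 g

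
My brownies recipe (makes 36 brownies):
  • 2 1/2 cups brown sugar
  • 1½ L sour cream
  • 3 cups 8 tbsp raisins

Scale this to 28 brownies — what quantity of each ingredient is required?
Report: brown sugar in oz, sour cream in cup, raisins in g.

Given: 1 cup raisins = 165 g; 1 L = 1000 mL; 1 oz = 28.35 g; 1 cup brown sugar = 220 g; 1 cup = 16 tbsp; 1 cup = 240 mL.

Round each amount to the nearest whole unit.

Scaling factor: 28/36 = 7/9.
brown sugar: 2.5 cup × 7/9 × 220 g/cup ÷ 28.35 g/oz ≈ 15 oz
sour cream: 1.5 L × 7/9 × 1000 mL/L ÷ 240 mL/cup ≈ 5 cup
raisins: (3 cup + 8 tbsp = 3.5 cup) × 7/9 × 165 g/cup ≈ 449 g

brown sugar: 15 oz; sour cream: 5 cup; raisins: 449 g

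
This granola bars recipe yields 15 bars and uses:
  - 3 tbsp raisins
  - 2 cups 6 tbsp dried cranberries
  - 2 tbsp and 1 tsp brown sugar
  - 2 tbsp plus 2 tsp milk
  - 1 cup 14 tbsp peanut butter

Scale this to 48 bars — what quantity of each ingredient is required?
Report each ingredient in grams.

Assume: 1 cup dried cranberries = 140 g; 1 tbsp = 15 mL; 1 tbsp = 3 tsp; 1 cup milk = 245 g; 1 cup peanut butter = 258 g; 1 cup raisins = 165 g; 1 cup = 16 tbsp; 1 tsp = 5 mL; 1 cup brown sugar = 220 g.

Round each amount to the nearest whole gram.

Scaling factor: 48/15 = 16/5 = 3.2.
raisins: 3 tbsp × 16/5 ÷ 16 tbsp/cup × 165 g/cup = 99 g
dried cranberries: (2 cup + 6 tbsp = 2.375 cup) × 16/5 × 140 g/cup = 1064 g
brown sugar: (2 tbsp + 1 tsp = 7/3 tbsp) × 16/5 ÷ 16 tbsp/cup × 220 g/cup ≈ 103 g
milk: (2 tbsp + 2 tsp = 8/3 tbsp) × 16/5 ÷ 16 tbsp/cup × 245 g/cup ≈ 131 g
peanut butter: (1 cup + 14 tbsp = 1.875 cup) × 16/5 × 258 g/cup = 1548 g

raisins: 99 g; dried cranberries: 1064 g; brown sugar: 103 g; milk: 131 g; peanut butter: 1548 g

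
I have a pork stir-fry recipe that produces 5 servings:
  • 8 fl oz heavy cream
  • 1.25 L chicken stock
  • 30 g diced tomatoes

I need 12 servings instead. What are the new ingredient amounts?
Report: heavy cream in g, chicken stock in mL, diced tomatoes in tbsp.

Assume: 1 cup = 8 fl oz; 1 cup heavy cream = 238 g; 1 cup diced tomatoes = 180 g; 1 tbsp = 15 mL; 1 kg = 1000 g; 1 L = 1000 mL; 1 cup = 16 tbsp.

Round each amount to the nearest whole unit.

Scaling factor: 12/5 = 2.4.
heavy cream: 8 fl oz × 12/5 ÷ 8 fl oz/cup × 238 g/cup ≈ 571 g
chicken stock: 1.25 L × 12/5 × 1000 mL/L = 3000 mL
diced tomatoes: 30 g × 12/5 ÷ 180 g/cup × 16 tbsp/cup ≈ 6 tbsp

heavy cream: 571 g; chicken stock: 3000 mL; diced tomatoes: 6 tbsp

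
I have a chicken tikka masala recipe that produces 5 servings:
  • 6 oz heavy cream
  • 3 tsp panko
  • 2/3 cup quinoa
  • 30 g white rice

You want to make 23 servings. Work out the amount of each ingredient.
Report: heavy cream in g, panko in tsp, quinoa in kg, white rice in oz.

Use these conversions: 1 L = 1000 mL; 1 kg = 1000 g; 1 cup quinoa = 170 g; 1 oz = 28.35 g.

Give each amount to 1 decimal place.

Scaling factor: 23/5 = 4.6.
heavy cream: 6 oz × 23/5 × 28.35 g/oz ≈ 782.5 g
panko: 3 tsp × 23/5 = 13.8 tsp
quinoa: 2/3 cup × 23/5 × 170 g/cup ÷ 1000 g/kg ≈ 0.5 kg
white rice: 30 g × 23/5 ÷ 28.35 g/oz ≈ 4.9 oz

heavy cream: 782.5 g; panko: 13.8 tsp; quinoa: 0.5 kg; white rice: 4.9 oz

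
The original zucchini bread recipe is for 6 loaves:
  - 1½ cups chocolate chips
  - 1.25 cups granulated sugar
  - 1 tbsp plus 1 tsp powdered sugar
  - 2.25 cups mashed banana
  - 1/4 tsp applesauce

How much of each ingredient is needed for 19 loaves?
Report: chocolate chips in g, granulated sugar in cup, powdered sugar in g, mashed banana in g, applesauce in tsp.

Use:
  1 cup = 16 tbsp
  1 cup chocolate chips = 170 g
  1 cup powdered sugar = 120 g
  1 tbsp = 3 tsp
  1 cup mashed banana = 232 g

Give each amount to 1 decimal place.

Scaling factor: 19/6.
chocolate chips: 1.5 cup × 19/6 × 170 g/cup = 807.5 g
granulated sugar: 1.25 cup × 19/6 ≈ 4.0 cup
powdered sugar: (1 tbsp + 1 tsp = 4/3 tbsp) × 19/6 ÷ 16 tbsp/cup × 120 g/cup ≈ 31.7 g
mashed banana: 2.25 cup × 19/6 × 232 g/cup = 1653.0 g
applesauce: 0.25 tsp × 19/6 ≈ 0.8 tsp

chocolate chips: 807.5 g; granulated sugar: 4.0 cup; powdered sugar: 31.7 g; mashed banana: 1653.0 g; applesauce: 0.8 tsp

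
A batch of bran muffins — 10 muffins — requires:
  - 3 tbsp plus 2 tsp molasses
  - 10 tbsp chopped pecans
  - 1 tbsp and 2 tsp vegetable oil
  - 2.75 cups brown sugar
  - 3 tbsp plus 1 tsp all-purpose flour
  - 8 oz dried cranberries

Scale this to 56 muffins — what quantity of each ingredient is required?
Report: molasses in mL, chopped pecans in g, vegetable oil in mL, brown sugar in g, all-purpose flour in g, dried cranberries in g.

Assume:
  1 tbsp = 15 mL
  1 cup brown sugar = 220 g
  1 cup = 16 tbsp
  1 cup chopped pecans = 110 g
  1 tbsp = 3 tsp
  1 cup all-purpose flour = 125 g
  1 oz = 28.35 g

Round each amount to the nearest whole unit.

Scaling factor: 56/10 = 28/5 = 5.6.
molasses: (3 tbsp + 2 tsp = 11/3 tbsp) × 28/5 × 15 mL/tbsp = 308 mL
chopped pecans: 10 tbsp × 28/5 ÷ 16 tbsp/cup × 110 g/cup = 385 g
vegetable oil: (1 tbsp + 2 tsp = 5/3 tbsp) × 28/5 × 15 mL/tbsp = 140 mL
brown sugar: 2.75 cup × 28/5 × 220 g/cup = 3388 g
all-purpose flour: (3 tbsp + 1 tsp = 10/3 tbsp) × 28/5 ÷ 16 tbsp/cup × 125 g/cup ≈ 146 g
dried cranberries: 8 oz × 28/5 × 28.35 g/oz ≈ 1270 g

molasses: 308 mL; chopped pecans: 385 g; vegetable oil: 140 mL; brown sugar: 3388 g; all-purpose flour: 146 g; dried cranberries: 1270 g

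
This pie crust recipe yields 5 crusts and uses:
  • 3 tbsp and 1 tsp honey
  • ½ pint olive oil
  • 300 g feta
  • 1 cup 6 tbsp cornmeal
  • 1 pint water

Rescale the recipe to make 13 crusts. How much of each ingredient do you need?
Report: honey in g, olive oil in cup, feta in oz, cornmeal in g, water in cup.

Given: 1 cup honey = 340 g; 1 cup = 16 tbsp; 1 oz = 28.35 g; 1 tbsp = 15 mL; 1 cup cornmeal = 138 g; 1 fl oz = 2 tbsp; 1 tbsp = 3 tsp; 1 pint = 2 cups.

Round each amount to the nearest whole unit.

Scaling factor: 13/5 = 2.6.
honey: (3 tbsp + 1 tsp = 10/3 tbsp) × 13/5 ÷ 16 tbsp/cup × 340 g/cup ≈ 184 g
olive oil: 0.5 pint × 13/5 × 2 cup/pint ≈ 3 cup
feta: 300 g × 13/5 ÷ 28.35 g/oz ≈ 28 oz
cornmeal: (1 cup + 6 tbsp = 1.375 cup) × 13/5 × 138 g/cup ≈ 493 g
water: 1 pint × 13/5 × 2 cup/pint ≈ 5 cup

honey: 184 g; olive oil: 3 cup; feta: 28 oz; cornmeal: 493 g; water: 5 cup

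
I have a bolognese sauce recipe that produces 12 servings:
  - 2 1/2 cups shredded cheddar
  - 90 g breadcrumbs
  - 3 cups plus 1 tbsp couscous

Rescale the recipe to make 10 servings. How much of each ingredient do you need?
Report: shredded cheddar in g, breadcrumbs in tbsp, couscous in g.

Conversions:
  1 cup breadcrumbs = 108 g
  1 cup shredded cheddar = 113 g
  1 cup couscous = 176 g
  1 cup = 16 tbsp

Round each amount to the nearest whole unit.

shredded cheddar: 235 g; breadcrumbs: 11 tbsp; couscous: 449 g

Scaling factor: 10/12 = 5/6.
shredded cheddar: 2.5 cup × 5/6 × 113 g/cup ≈ 235 g
breadcrumbs: 90 g × 5/6 ÷ 108 g/cup × 16 tbsp/cup ≈ 11 tbsp
couscous: (3 cup + 1 tbsp = 3.0625 cup) × 5/6 × 176 g/cup ≈ 449 g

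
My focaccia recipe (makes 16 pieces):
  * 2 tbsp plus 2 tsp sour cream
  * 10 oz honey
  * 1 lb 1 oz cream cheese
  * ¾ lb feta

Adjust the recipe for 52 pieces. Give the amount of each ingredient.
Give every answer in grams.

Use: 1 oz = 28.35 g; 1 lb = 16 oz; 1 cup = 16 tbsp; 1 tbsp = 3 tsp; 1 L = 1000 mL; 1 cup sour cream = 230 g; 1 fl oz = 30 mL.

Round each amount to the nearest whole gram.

Scaling factor: 52/16 = 13/4 = 3.25.
sour cream: (2 tbsp + 2 tsp = 8/3 tbsp) × 13/4 ÷ 16 tbsp/cup × 230 g/cup ≈ 125 g
honey: 10 oz × 13/4 × 28.35 g/oz ≈ 921 g
cream cheese: (1 lb + 1 oz = 1.0625 lb) × 13/4 × 16 oz/lb × 28.35 g/oz ≈ 1566 g
feta: 0.75 lb × 13/4 × 16 oz/lb × 28.35 g/oz ≈ 1106 g

sour cream: 125 g; honey: 921 g; cream cheese: 1566 g; feta: 1106 g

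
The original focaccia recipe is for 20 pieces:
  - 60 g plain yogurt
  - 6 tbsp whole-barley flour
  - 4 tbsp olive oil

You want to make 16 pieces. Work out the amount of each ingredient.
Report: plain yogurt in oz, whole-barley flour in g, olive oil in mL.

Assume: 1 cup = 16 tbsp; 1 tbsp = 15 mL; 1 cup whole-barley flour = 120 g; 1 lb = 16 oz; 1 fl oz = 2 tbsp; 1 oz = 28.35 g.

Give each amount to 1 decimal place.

Scaling factor: 16/20 = 4/5 = 0.8.
plain yogurt: 60 g × 4/5 ÷ 28.35 g/oz ≈ 1.7 oz
whole-barley flour: 6 tbsp × 4/5 ÷ 16 tbsp/cup × 120 g/cup = 36.0 g
olive oil: 4 tbsp × 4/5 × 15 mL/tbsp = 48.0 mL

plain yogurt: 1.7 oz; whole-barley flour: 36.0 g; olive oil: 48.0 mL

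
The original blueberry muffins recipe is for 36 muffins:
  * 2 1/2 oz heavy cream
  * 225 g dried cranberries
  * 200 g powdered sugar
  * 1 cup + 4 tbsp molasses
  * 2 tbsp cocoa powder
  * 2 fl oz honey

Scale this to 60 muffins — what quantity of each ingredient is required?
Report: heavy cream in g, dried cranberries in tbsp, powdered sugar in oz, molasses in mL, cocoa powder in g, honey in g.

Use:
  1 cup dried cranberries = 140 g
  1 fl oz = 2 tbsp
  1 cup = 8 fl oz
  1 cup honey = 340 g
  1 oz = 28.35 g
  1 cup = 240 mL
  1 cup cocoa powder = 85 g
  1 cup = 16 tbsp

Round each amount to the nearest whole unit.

Scaling factor: 60/36 = 5/3.
heavy cream: 2.5 oz × 5/3 × 28.35 g/oz ≈ 118 g
dried cranberries: 225 g × 5/3 ÷ 140 g/cup × 16 tbsp/cup ≈ 43 tbsp
powdered sugar: 200 g × 5/3 ÷ 28.35 g/oz ≈ 12 oz
molasses: (1 cup + 4 tbsp = 1.25 cup) × 5/3 × 240 mL/cup = 500 mL
cocoa powder: 2 tbsp × 5/3 ÷ 16 tbsp/cup × 85 g/cup ≈ 18 g
honey: 2 fl oz × 5/3 ÷ 8 fl oz/cup × 340 g/cup ≈ 142 g

heavy cream: 118 g; dried cranberries: 43 tbsp; powdered sugar: 12 oz; molasses: 500 mL; cocoa powder: 18 g; honey: 142 g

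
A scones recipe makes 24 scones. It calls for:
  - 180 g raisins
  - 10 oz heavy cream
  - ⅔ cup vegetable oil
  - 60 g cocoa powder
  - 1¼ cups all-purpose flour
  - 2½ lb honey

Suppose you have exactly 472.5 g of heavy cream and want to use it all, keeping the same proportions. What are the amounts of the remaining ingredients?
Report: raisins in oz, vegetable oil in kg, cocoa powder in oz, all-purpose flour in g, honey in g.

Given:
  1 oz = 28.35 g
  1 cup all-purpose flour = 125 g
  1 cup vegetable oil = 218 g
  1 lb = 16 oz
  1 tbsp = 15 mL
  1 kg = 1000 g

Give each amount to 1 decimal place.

The original recipe has 283.5 g of heavy cream, so the scaling factor is 472.5 ÷ 283.5 = 5/3.
raisins: 180 g × 5/3 ÷ 28.35 g/oz ≈ 10.6 oz
vegetable oil: 2/3 cup × 5/3 × 218 g/cup ÷ 1000 g/kg ≈ 0.2 kg
cocoa powder: 60 g × 5/3 ÷ 28.35 g/oz ≈ 3.5 oz
all-purpose flour: 1.25 cup × 5/3 × 125 g/cup ≈ 260.4 g
honey: 2.5 lb × 5/3 × 16 oz/lb × 28.35 g/oz = 1890.0 g

raisins: 10.6 oz; vegetable oil: 0.2 kg; cocoa powder: 3.5 oz; all-purpose flour: 260.4 g; honey: 1890.0 g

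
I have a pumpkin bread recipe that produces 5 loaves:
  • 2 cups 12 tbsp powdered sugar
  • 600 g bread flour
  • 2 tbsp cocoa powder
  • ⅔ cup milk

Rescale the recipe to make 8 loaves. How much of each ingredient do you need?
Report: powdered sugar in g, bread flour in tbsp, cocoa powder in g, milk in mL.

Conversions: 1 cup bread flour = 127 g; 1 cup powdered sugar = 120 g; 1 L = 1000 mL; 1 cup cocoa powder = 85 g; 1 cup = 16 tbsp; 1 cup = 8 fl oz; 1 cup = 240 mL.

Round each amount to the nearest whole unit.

powdered sugar: 528 g; bread flour: 121 tbsp; cocoa powder: 17 g; milk: 256 mL

Scaling factor: 8/5 = 1.6.
powdered sugar: (2 cup + 12 tbsp = 2.75 cup) × 8/5 × 120 g/cup = 528 g
bread flour: 600 g × 8/5 ÷ 127 g/cup × 16 tbsp/cup ≈ 121 tbsp
cocoa powder: 2 tbsp × 8/5 ÷ 16 tbsp/cup × 85 g/cup = 17 g
milk: 2/3 cup × 8/5 × 240 mL/cup = 256 mL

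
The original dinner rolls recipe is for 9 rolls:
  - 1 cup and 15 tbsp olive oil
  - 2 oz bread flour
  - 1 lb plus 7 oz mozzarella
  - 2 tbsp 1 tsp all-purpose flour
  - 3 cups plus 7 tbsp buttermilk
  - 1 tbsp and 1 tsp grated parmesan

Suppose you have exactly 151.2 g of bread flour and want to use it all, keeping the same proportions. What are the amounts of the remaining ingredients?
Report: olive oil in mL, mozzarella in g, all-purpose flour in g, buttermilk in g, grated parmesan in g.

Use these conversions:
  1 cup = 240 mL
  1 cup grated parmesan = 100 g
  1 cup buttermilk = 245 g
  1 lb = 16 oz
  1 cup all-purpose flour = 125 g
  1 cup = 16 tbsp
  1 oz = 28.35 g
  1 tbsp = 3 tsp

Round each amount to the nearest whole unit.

The original recipe has 56.7 g of bread flour, so the scaling factor is 151.2 ÷ 56.7 = 8/3.
olive oil: (1 cup + 15 tbsp = 1.9375 cup) × 8/3 × 240 mL/cup = 1240 mL
mozzarella: (1 lb + 7 oz = 1.4375 lb) × 8/3 × 16 oz/lb × 28.35 g/oz ≈ 1739 g
all-purpose flour: (2 tbsp + 1 tsp = 7/3 tbsp) × 8/3 ÷ 16 tbsp/cup × 125 g/cup ≈ 49 g
buttermilk: (3 cup + 7 tbsp = 3.4375 cup) × 8/3 × 245 g/cup ≈ 2246 g
grated parmesan: (1 tbsp + 1 tsp = 4/3 tbsp) × 8/3 ÷ 16 tbsp/cup × 100 g/cup ≈ 22 g

olive oil: 1240 mL; mozzarella: 1739 g; all-purpose flour: 49 g; buttermilk: 2246 g; grated parmesan: 22 g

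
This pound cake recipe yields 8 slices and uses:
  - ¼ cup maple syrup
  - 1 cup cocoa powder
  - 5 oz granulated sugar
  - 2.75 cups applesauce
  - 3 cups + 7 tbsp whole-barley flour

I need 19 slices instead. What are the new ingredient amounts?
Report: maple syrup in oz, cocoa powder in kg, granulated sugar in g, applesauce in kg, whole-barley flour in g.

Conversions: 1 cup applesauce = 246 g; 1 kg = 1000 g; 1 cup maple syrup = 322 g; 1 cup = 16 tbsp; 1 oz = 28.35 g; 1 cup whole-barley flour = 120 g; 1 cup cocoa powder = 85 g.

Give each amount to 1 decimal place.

maple syrup: 6.7 oz; cocoa powder: 0.2 kg; granulated sugar: 336.7 g; applesauce: 1.6 kg; whole-barley flour: 979.7 g

Scaling factor: 19/8 = 2.375.
maple syrup: 0.25 cup × 19/8 × 322 g/cup ÷ 28.35 g/oz ≈ 6.7 oz
cocoa powder: 1 cup × 19/8 × 85 g/cup ÷ 1000 g/kg ≈ 0.2 kg
granulated sugar: 5 oz × 19/8 × 28.35 g/oz ≈ 336.7 g
applesauce: 2.75 cup × 19/8 × 246 g/cup ÷ 1000 g/kg ≈ 1.6 kg
whole-barley flour: (3 cup + 7 tbsp = 3.4375 cup) × 19/8 × 120 g/cup ≈ 979.7 g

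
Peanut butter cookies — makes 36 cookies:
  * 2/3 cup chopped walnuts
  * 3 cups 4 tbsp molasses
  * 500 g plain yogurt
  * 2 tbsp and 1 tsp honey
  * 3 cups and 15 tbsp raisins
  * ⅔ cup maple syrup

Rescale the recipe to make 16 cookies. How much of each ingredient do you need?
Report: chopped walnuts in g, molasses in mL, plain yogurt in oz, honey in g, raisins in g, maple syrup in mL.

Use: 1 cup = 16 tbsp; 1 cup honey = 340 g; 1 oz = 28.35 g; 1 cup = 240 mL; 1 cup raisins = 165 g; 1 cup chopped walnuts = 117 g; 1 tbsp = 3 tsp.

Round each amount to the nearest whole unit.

chopped walnuts: 35 g; molasses: 347 mL; plain yogurt: 8 oz; honey: 22 g; raisins: 289 g; maple syrup: 71 mL

Scaling factor: 16/36 = 4/9.
chopped walnuts: 2/3 cup × 4/9 × 117 g/cup ≈ 35 g
molasses: (3 cup + 4 tbsp = 3.25 cup) × 4/9 × 240 mL/cup ≈ 347 mL
plain yogurt: 500 g × 4/9 ÷ 28.35 g/oz ≈ 8 oz
honey: (2 tbsp + 1 tsp = 7/3 tbsp) × 4/9 ÷ 16 tbsp/cup × 340 g/cup ≈ 22 g
raisins: (3 cup + 15 tbsp = 3.9375 cup) × 4/9 × 165 g/cup ≈ 289 g
maple syrup: 2/3 cup × 4/9 × 240 mL/cup ≈ 71 mL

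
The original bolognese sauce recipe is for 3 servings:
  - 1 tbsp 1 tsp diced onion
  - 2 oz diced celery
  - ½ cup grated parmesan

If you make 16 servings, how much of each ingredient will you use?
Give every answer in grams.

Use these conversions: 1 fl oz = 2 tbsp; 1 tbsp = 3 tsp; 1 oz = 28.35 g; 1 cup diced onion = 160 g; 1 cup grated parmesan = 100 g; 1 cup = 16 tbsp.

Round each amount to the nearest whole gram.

Scaling factor: 16/3.
diced onion: (1 tbsp + 1 tsp = 4/3 tbsp) × 16/3 ÷ 16 tbsp/cup × 160 g/cup ≈ 71 g
diced celery: 2 oz × 16/3 × 28.35 g/oz ≈ 302 g
grated parmesan: 0.5 cup × 16/3 × 100 g/cup ≈ 267 g

diced onion: 71 g; diced celery: 302 g; grated parmesan: 267 g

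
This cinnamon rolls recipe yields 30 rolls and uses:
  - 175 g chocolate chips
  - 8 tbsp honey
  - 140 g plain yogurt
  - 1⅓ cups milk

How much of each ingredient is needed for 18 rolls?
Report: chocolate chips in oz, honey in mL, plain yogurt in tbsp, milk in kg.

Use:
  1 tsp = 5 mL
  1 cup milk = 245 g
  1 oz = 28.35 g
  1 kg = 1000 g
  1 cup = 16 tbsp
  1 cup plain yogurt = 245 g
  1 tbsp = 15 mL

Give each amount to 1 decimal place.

chocolate chips: 3.7 oz; honey: 72.0 mL; plain yogurt: 5.5 tbsp; milk: 0.2 kg

Scaling factor: 18/30 = 3/5 = 0.6.
chocolate chips: 175 g × 3/5 ÷ 28.35 g/oz ≈ 3.7 oz
honey: 8 tbsp × 3/5 × 15 mL/tbsp = 72.0 mL
plain yogurt: 140 g × 3/5 ÷ 245 g/cup × 16 tbsp/cup ≈ 5.5 tbsp
milk: 4/3 cup × 3/5 × 245 g/cup ÷ 1000 g/kg ≈ 0.2 kg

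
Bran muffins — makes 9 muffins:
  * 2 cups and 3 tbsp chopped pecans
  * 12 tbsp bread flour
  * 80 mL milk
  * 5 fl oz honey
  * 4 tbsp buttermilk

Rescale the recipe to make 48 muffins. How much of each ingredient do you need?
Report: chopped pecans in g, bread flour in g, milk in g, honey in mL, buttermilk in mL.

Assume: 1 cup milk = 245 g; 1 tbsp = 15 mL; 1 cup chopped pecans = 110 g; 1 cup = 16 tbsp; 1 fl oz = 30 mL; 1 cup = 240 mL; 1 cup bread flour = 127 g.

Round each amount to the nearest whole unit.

Scaling factor: 48/9 = 16/3.
chopped pecans: (2 cup + 3 tbsp = 2.1875 cup) × 16/3 × 110 g/cup ≈ 1283 g
bread flour: 12 tbsp × 16/3 ÷ 16 tbsp/cup × 127 g/cup = 508 g
milk: 80 mL × 16/3 ÷ 240 mL/cup × 245 g/cup ≈ 436 g
honey: 5 fl oz × 16/3 × 30 mL/fl oz = 800 mL
buttermilk: 4 tbsp × 16/3 × 15 mL/tbsp = 320 mL

chopped pecans: 1283 g; bread flour: 508 g; milk: 436 g; honey: 800 mL; buttermilk: 320 mL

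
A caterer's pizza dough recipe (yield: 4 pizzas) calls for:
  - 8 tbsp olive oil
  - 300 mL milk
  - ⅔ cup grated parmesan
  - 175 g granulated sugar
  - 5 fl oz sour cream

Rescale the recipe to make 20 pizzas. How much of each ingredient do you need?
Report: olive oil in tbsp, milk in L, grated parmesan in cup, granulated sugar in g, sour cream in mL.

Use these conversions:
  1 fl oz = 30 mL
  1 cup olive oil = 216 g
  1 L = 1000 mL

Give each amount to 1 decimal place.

Scaling factor: 20/4 = 5.
olive oil: 8 tbsp × 5 = 40.0 tbsp
milk: 300 mL × 5 ÷ 1000 mL/L = 1.5 L
grated parmesan: 2/3 cup × 5 ≈ 3.3 cup
granulated sugar: 175 g × 5 = 875.0 g
sour cream: 5 fl oz × 5 × 30 mL/fl oz = 750.0 mL

olive oil: 40.0 tbsp; milk: 1.5 L; grated parmesan: 3.3 cup; granulated sugar: 875.0 g; sour cream: 750.0 mL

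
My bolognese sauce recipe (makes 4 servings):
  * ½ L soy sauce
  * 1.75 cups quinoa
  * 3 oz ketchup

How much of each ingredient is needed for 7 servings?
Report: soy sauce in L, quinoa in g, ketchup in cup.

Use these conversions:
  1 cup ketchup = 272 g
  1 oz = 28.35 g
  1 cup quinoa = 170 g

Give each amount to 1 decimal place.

soy sauce: 0.9 L; quinoa: 520.6 g; ketchup: 0.5 cup

Scaling factor: 7/4 = 1.75.
soy sauce: 0.5 L × 7/4 ≈ 0.9 L
quinoa: 1.75 cup × 7/4 × 170 g/cup ≈ 520.6 g
ketchup: 3 oz × 7/4 × 28.35 g/oz ÷ 272 g/cup ≈ 0.5 cup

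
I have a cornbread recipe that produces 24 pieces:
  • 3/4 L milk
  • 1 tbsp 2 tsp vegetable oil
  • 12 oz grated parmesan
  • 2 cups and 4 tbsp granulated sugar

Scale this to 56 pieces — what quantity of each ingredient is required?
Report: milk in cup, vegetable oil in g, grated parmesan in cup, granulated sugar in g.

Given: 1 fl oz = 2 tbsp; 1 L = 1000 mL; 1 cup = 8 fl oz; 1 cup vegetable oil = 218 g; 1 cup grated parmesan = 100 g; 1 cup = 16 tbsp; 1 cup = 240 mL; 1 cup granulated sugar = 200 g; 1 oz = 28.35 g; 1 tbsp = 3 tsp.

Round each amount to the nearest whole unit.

Scaling factor: 56/24 = 7/3.
milk: 0.75 L × 7/3 × 1000 mL/L ÷ 240 mL/cup ≈ 7 cup
vegetable oil: (1 tbsp + 2 tsp = 5/3 tbsp) × 7/3 ÷ 16 tbsp/cup × 218 g/cup ≈ 53 g
grated parmesan: 12 oz × 7/3 × 28.35 g/oz ÷ 100 g/cup ≈ 8 cup
granulated sugar: (2 cup + 4 tbsp = 2.25 cup) × 7/3 × 200 g/cup = 1050 g

milk: 7 cup; vegetable oil: 53 g; grated parmesan: 8 cup; granulated sugar: 1050 g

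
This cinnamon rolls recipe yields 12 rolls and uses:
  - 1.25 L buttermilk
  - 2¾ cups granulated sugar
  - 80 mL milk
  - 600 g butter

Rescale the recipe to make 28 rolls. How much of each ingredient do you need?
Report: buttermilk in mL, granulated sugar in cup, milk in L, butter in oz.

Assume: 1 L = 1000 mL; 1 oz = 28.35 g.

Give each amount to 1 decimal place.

Scaling factor: 28/12 = 7/3.
buttermilk: 1.25 L × 7/3 × 1000 mL/L ≈ 2916.7 mL
granulated sugar: 2.75 cup × 7/3 ≈ 6.4 cup
milk: 80 mL × 7/3 ÷ 1000 mL/L ≈ 0.2 L
butter: 600 g × 7/3 ÷ 28.35 g/oz ≈ 49.4 oz

buttermilk: 2916.7 mL; granulated sugar: 6.4 cup; milk: 0.2 L; butter: 49.4 oz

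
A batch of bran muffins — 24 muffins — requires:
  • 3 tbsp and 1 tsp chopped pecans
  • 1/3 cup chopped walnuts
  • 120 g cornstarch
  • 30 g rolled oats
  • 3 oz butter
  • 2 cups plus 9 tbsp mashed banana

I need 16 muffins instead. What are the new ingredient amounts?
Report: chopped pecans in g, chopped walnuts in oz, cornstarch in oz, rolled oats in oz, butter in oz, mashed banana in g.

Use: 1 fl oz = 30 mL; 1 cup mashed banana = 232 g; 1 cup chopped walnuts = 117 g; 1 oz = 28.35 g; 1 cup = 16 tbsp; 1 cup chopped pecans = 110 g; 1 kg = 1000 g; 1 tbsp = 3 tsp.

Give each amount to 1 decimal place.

chopped pecans: 15.3 g; chopped walnuts: 0.9 oz; cornstarch: 2.8 oz; rolled oats: 0.7 oz; butter: 2.0 oz; mashed banana: 396.3 g

Scaling factor: 16/24 = 2/3.
chopped pecans: (3 tbsp + 1 tsp = 10/3 tbsp) × 2/3 ÷ 16 tbsp/cup × 110 g/cup ≈ 15.3 g
chopped walnuts: 1/3 cup × 2/3 × 117 g/cup ÷ 28.35 g/oz ≈ 0.9 oz
cornstarch: 120 g × 2/3 ÷ 28.35 g/oz ≈ 2.8 oz
rolled oats: 30 g × 2/3 ÷ 28.35 g/oz ≈ 0.7 oz
butter: 3 oz × 2/3 = 2.0 oz
mashed banana: (2 cup + 9 tbsp = 2.5625 cup) × 2/3 × 232 g/cup ≈ 396.3 g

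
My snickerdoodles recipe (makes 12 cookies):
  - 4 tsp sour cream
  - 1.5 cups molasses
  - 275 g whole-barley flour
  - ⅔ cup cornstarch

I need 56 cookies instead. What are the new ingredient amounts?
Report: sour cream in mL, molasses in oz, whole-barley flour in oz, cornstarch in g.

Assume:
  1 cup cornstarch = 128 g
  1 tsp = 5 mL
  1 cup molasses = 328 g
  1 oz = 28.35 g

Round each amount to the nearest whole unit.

Scaling factor: 56/12 = 14/3.
sour cream: 4 tsp × 14/3 × 5 mL/tsp ≈ 93 mL
molasses: 1.5 cup × 14/3 × 328 g/cup ÷ 28.35 g/oz ≈ 81 oz
whole-barley flour: 275 g × 14/3 ÷ 28.35 g/oz ≈ 45 oz
cornstarch: 2/3 cup × 14/3 × 128 g/cup ≈ 398 g

sour cream: 93 mL; molasses: 81 oz; whole-barley flour: 45 oz; cornstarch: 398 g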